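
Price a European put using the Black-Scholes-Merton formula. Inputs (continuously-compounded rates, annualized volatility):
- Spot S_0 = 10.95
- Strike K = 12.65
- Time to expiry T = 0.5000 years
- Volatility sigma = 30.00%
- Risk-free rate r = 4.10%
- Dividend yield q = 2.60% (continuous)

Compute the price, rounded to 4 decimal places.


d1 = (ln(S/K) + (r - q + 0.5*sigma^2) * T) / (sigma * sqrt(T)) = -0.53889908
d2 = d1 - sigma * sqrt(T) = -0.75103112
exp(-rT) = 0.97970870; exp(-qT) = 0.98708414
P = K * exp(-rT) * N(-d2) - S_0 * exp(-qT) * N(-d1)
N(-d1) = 0.70502176; N(-d2) = 0.77368304
P = 12.6500 * 0.97970870 * 0.77368304 - 10.9500 * 0.98708414 * 0.70502176 = 1.9682

Answer: Price = 1.9682


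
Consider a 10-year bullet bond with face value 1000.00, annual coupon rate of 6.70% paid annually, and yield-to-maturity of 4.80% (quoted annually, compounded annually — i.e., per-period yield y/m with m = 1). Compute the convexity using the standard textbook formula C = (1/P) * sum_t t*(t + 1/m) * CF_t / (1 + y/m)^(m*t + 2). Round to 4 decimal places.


Coupon per period c = face * coupon_rate / m = 67.000000
Periods per year m = 1; per-period yield y/m = 0.048000
Number of cashflows N = 10
Cashflows (t years, CF_t, discount factor 1/(1+y/m)^(m*t), PV):
  t = 1.0000: CF_t = 67.000000, DF = 0.954198, PV = 63.931298
  t = 2.0000: CF_t = 67.000000, DF = 0.910495, PV = 61.003147
  t = 3.0000: CF_t = 67.000000, DF = 0.868793, PV = 58.209109
  t = 4.0000: CF_t = 67.000000, DF = 0.829001, PV = 55.543043
  t = 5.0000: CF_t = 67.000000, DF = 0.791031, PV = 52.999087
  t = 6.0000: CF_t = 67.000000, DF = 0.754801, PV = 50.571648
  t = 7.0000: CF_t = 67.000000, DF = 0.720230, PV = 48.255389
  t = 8.0000: CF_t = 67.000000, DF = 0.687242, PV = 46.045219
  t = 9.0000: CF_t = 67.000000, DF = 0.655765, PV = 43.936278
  t = 10.0000: CF_t = 1067.000000, DF = 0.625730, PV = 667.654212
Price P = sum_t PV_t = 1148.148430
Convexity numerator sum_t t*(t + 1/m) * CF_t / (1+y/m)^(m*t + 2):
  t = 1.0000: term = 116.418219
  t = 2.0000: term = 333.258260
  t = 3.0000: term = 635.989046
  t = 4.0000: term = 1011.432961
  t = 5.0000: term = 1447.661681
  t = 6.0000: term = 1933.899192
  t = 7.0000: term = 2460.431542
  t = 8.0000: term = 3018.522884
  t = 9.0000: term = 3600.337409
  t = 10.0000: term = 66868.520268
Convexity = (1/P) * sum = 81426.471461 / 1148.148430 = 70.919813

Answer: Convexity = 70.9198


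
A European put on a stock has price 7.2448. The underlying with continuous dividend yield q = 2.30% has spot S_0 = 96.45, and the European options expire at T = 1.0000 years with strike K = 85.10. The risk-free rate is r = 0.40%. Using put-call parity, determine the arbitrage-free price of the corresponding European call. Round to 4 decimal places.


Put-call parity: C - P = S_0 * exp(-qT) - K * exp(-rT).
S_0 * exp(-qT) = 96.4500 * 0.97726248 = 94.25696656
K * exp(-rT) = 85.1000 * 0.99600799 = 84.76027989
C = P + S*exp(-qT) - K*exp(-rT)
C = 7.2448 + 94.25696656 - 84.76027989 = 16.7415

Answer: Call price = 16.7415


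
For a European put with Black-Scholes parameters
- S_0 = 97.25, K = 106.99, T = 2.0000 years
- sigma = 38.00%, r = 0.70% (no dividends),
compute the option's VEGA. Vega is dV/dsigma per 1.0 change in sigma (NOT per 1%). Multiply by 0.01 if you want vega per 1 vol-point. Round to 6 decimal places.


Answer: Vega = 54.492305

Derivation:
d1 = 0.1171370957; d2 = -0.4202640580
phi(d1) = 0.3962146842; exp(-qT) = 1.0000000000; exp(-rT) = 0.9860975443
Vega = S * exp(-qT) * phi(d1) * sqrt(T) = 97.2500 * 1.0000000000 * 0.3962146842 * 1.4142135624 = 54.492305


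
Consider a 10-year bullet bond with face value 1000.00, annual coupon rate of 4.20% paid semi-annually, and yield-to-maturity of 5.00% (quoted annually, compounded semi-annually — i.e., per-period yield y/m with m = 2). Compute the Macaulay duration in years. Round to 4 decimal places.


Answer: Macaulay duration = 8.1988 years

Derivation:
Coupon per period c = face * coupon_rate / m = 21.000000
Periods per year m = 2; per-period yield y/m = 0.025000
Number of cashflows N = 20
Cashflows (t years, CF_t, discount factor 1/(1+y/m)^(m*t), PV):
  t = 0.5000: CF_t = 21.000000, DF = 0.975610, PV = 20.487805
  t = 1.0000: CF_t = 21.000000, DF = 0.951814, PV = 19.988102
  t = 1.5000: CF_t = 21.000000, DF = 0.928599, PV = 19.500588
  t = 2.0000: CF_t = 21.000000, DF = 0.905951, PV = 19.024964
  t = 2.5000: CF_t = 21.000000, DF = 0.883854, PV = 18.560940
  t = 3.0000: CF_t = 21.000000, DF = 0.862297, PV = 18.108234
  t = 3.5000: CF_t = 21.000000, DF = 0.841265, PV = 17.666570
  t = 4.0000: CF_t = 21.000000, DF = 0.820747, PV = 17.235678
  t = 4.5000: CF_t = 21.000000, DF = 0.800728, PV = 16.815296
  t = 5.0000: CF_t = 21.000000, DF = 0.781198, PV = 16.405166
  t = 5.5000: CF_t = 21.000000, DF = 0.762145, PV = 16.005040
  t = 6.0000: CF_t = 21.000000, DF = 0.743556, PV = 15.614674
  t = 6.5000: CF_t = 21.000000, DF = 0.725420, PV = 15.233828
  t = 7.0000: CF_t = 21.000000, DF = 0.707727, PV = 14.862271
  t = 7.5000: CF_t = 21.000000, DF = 0.690466, PV = 14.499777
  t = 8.0000: CF_t = 21.000000, DF = 0.673625, PV = 14.146124
  t = 8.5000: CF_t = 21.000000, DF = 0.657195, PV = 13.801096
  t = 9.0000: CF_t = 21.000000, DF = 0.641166, PV = 13.464484
  t = 9.5000: CF_t = 21.000000, DF = 0.625528, PV = 13.136082
  t = 10.0000: CF_t = 1021.000000, DF = 0.610271, PV = 623.086633
Price P = sum_t PV_t = 937.643351
Macaulay numerator sum_t t * PV_t:
  t * PV_t at t = 0.5000: 10.243902
  t * PV_t at t = 1.0000: 19.988102
  t * PV_t at t = 1.5000: 29.250881
  t * PV_t at t = 2.0000: 38.049927
  t * PV_t at t = 2.5000: 46.402350
  t * PV_t at t = 3.0000: 54.324703
  t * PV_t at t = 3.5000: 61.832995
  t * PV_t at t = 4.0000: 68.942712
  t * PV_t at t = 4.5000: 75.668830
  t * PV_t at t = 5.0000: 82.025832
  t * PV_t at t = 5.5000: 88.027722
  t * PV_t at t = 6.0000: 93.688042
  t * PV_t at t = 6.5000: 99.019881
  t * PV_t at t = 7.0000: 104.035898
  t * PV_t at t = 7.5000: 108.748325
  t * PV_t at t = 8.0000: 113.168989
  t * PV_t at t = 8.5000: 117.309318
  t * PV_t at t = 9.0000: 121.180357
  t * PV_t at t = 9.5000: 124.792779
  t * PV_t at t = 10.0000: 6230.866327
Macaulay duration D = (sum_t t * PV_t) / P = 7687.567873 / 937.643351 = 8.198819


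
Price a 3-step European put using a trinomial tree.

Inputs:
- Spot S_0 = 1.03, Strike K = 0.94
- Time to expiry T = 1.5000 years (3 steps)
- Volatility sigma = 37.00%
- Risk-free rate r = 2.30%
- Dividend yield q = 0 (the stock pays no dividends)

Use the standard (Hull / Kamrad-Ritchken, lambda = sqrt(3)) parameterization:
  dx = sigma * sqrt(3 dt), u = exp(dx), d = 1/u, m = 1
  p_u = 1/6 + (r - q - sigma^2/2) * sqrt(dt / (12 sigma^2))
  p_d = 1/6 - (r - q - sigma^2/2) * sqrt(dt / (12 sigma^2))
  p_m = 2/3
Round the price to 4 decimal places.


Answer: Price = V(0,0) = 0.1166

Derivation:
dt = T/N = 0.500000; dx = sigma*sqrt(3*dt) = 0.453156
u = exp(dx) = 1.573269; d = 1/u = 0.635619
p_u = 0.141592, p_m = 0.666667, p_d = 0.191741
Discount per step: exp(-r*dt) = 0.988566
Stock lattice S(k, j) with j the centered position index:
  k=0: S(0,+0) = 1.0300
  k=1: S(1,-1) = 0.6547; S(1,+0) = 1.0300; S(1,+1) = 1.6205
  k=2: S(2,-2) = 0.4161; S(2,-1) = 0.6547; S(2,+0) = 1.0300; S(2,+1) = 1.6205; S(2,+2) = 2.5494
  k=3: S(3,-3) = 0.2645; S(3,-2) = 0.4161; S(3,-1) = 0.6547; S(3,+0) = 1.0300; S(3,+1) = 1.6205; S(3,+2) = 2.5494; S(3,+3) = 4.0109
Terminal payoffs V(N, j) = max(K - S_T, 0):
  V(3,-3) = 0.675498; V(3,-2) = 0.523868; V(3,-1) = 0.285312; V(3,+0) = 0.000000; V(3,+1) = 0.000000; V(3,+2) = 0.000000; V(3,+3) = 0.000000
Backward induction: V(k, j) = exp(-r*dt) * [p_u * V(k+1, j+1) + p_m * V(k+1, j) + p_d * V(k+1, j-1)]
  V(2,-2) = exp(-r*dt) * [p_u*0.285312 + p_m*0.523868 + p_d*0.675498] = 0.513228
  V(2,-1) = exp(-r*dt) * [p_u*0.000000 + p_m*0.285312 + p_d*0.523868] = 0.287332
  V(2,+0) = exp(-r*dt) * [p_u*0.000000 + p_m*0.000000 + p_d*0.285312] = 0.054080
  V(2,+1) = exp(-r*dt) * [p_u*0.000000 + p_m*0.000000 + p_d*0.000000] = 0.000000
  V(2,+2) = exp(-r*dt) * [p_u*0.000000 + p_m*0.000000 + p_d*0.000000] = 0.000000
  V(1,-1) = exp(-r*dt) * [p_u*0.054080 + p_m*0.287332 + p_d*0.513228] = 0.294216
  V(1,+0) = exp(-r*dt) * [p_u*0.000000 + p_m*0.054080 + p_d*0.287332] = 0.090105
  V(1,+1) = exp(-r*dt) * [p_u*0.000000 + p_m*0.000000 + p_d*0.054080] = 0.010251
  V(0,+0) = exp(-r*dt) * [p_u*0.010251 + p_m*0.090105 + p_d*0.294216] = 0.116586


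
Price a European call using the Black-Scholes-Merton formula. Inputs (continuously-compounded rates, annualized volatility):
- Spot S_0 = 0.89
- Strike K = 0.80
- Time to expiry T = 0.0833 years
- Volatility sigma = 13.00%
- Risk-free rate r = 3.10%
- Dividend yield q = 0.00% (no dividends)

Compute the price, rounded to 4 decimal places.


d1 = (ln(S/K) + (r - q + 0.5*sigma^2) * T) / (sigma * sqrt(T)) = 2.92897535
d2 = d1 - sigma * sqrt(T) = 2.89145509
exp(-rT) = 0.99742103; exp(-qT) = 1.00000000
C = S_0 * exp(-qT) * N(d1) - K * exp(-rT) * N(d2)
N(d1) = 0.99829959; N(d2) = 0.99808269
C = 0.8900 * 1.00000000 * 0.99829959 - 0.8000 * 0.99742103 * 0.99808269 = 0.0921

Answer: Price = 0.0921


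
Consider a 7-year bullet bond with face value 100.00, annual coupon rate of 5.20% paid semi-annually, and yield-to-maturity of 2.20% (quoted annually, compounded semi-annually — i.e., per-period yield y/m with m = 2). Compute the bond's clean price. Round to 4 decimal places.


Coupon per period c = face * coupon_rate / m = 2.600000
Periods per year m = 2; per-period yield y/m = 0.011000
Number of cashflows N = 14
Cashflows (t years, CF_t, discount factor 1/(1+y/m)^(m*t), PV):
  t = 0.5000: CF_t = 2.600000, DF = 0.989120, PV = 2.571711
  t = 1.0000: CF_t = 2.600000, DF = 0.978358, PV = 2.543730
  t = 1.5000: CF_t = 2.600000, DF = 0.967713, PV = 2.516054
  t = 2.0000: CF_t = 2.600000, DF = 0.957184, PV = 2.488678
  t = 2.5000: CF_t = 2.600000, DF = 0.946769, PV = 2.461600
  t = 3.0000: CF_t = 2.600000, DF = 0.936468, PV = 2.434817
  t = 3.5000: CF_t = 2.600000, DF = 0.926279, PV = 2.408326
  t = 4.0000: CF_t = 2.600000, DF = 0.916201, PV = 2.382123
  t = 4.5000: CF_t = 2.600000, DF = 0.906232, PV = 2.356204
  t = 5.0000: CF_t = 2.600000, DF = 0.896372, PV = 2.330568
  t = 5.5000: CF_t = 2.600000, DF = 0.886620, PV = 2.305211
  t = 6.0000: CF_t = 2.600000, DF = 0.876973, PV = 2.280129
  t = 6.5000: CF_t = 2.600000, DF = 0.867431, PV = 2.255321
  t = 7.0000: CF_t = 102.600000, DF = 0.857993, PV = 88.030097
Price P = sum_t PV_t = 119.364570

Answer: Price = 119.3646


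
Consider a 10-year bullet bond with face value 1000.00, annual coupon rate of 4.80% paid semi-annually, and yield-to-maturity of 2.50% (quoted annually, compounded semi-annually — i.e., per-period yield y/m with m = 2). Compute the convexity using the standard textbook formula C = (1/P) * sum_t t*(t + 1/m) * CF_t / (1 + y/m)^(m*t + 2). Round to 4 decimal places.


Answer: Convexity = 78.8643

Derivation:
Coupon per period c = face * coupon_rate / m = 24.000000
Periods per year m = 2; per-period yield y/m = 0.012500
Number of cashflows N = 20
Cashflows (t years, CF_t, discount factor 1/(1+y/m)^(m*t), PV):
  t = 0.5000: CF_t = 24.000000, DF = 0.987654, PV = 23.703704
  t = 1.0000: CF_t = 24.000000, DF = 0.975461, PV = 23.411065
  t = 1.5000: CF_t = 24.000000, DF = 0.963418, PV = 23.122040
  t = 2.0000: CF_t = 24.000000, DF = 0.951524, PV = 22.836583
  t = 2.5000: CF_t = 24.000000, DF = 0.939777, PV = 22.554649
  t = 3.0000: CF_t = 24.000000, DF = 0.928175, PV = 22.276197
  t = 3.5000: CF_t = 24.000000, DF = 0.916716, PV = 22.001182
  t = 4.0000: CF_t = 24.000000, DF = 0.905398, PV = 21.729563
  t = 4.5000: CF_t = 24.000000, DF = 0.894221, PV = 21.461297
  t = 5.0000: CF_t = 24.000000, DF = 0.883181, PV = 21.196342
  t = 5.5000: CF_t = 24.000000, DF = 0.872277, PV = 20.934659
  t = 6.0000: CF_t = 24.000000, DF = 0.861509, PV = 20.676206
  t = 6.5000: CF_t = 24.000000, DF = 0.850873, PV = 20.420945
  t = 7.0000: CF_t = 24.000000, DF = 0.840368, PV = 20.168834
  t = 7.5000: CF_t = 24.000000, DF = 0.829993, PV = 19.919836
  t = 8.0000: CF_t = 24.000000, DF = 0.819746, PV = 19.673912
  t = 8.5000: CF_t = 24.000000, DF = 0.809626, PV = 19.431025
  t = 9.0000: CF_t = 24.000000, DF = 0.799631, PV = 19.191135
  t = 9.5000: CF_t = 24.000000, DF = 0.789759, PV = 18.954208
  t = 10.0000: CF_t = 1024.000000, DF = 0.780009, PV = 798.728753
Price P = sum_t PV_t = 1202.392136
Convexity numerator sum_t t*(t + 1/m) * CF_t / (1+y/m)^(m*t + 2):
  t = 0.5000: term = 11.561020
  t = 1.0000: term = 34.254874
  t = 1.5000: term = 67.663948
  t = 2.0000: term = 111.380985
  t = 2.5000: term = 165.008867
  t = 3.0000: term = 228.160408
  t = 3.5000: term = 300.458151
  t = 4.0000: term = 381.534160
  t = 4.5000: term = 471.029827
  t = 5.0000: term = 568.595676
  t = 5.5000: term = 673.891172
  t = 6.0000: term = 786.584533
  t = 6.5000: term = 906.352548
  t = 7.0000: term = 1032.880397
  t = 7.5000: term = 1165.861471
  t = 8.0000: term = 1304.997202
  t = 8.5000: term = 1449.996891
  t = 9.0000: term = 1600.577541
  t = 9.5000: term = 1756.463694
  t = 10.0000: term = 81808.523448
Convexity = (1/P) * sum = 94825.776813 / 1202.392136 = 78.864269


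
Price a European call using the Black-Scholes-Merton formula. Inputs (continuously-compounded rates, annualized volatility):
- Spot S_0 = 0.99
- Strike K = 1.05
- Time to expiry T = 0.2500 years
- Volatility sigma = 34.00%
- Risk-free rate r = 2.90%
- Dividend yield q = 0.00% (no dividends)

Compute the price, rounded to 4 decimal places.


d1 = (ln(S/K) + (r - q + 0.5*sigma^2) * T) / (sigma * sqrt(T)) = -0.21847353
d2 = d1 - sigma * sqrt(T) = -0.38847353
exp(-rT) = 0.99277622; exp(-qT) = 1.00000000
C = S_0 * exp(-qT) * N(d1) - K * exp(-rT) * N(d2)
N(d1) = 0.41353009; N(d2) = 0.34883282
C = 0.9900 * 1.00000000 * 0.41353009 - 1.0500 * 0.99277622 * 0.34883282 = 0.0458

Answer: Price = 0.0458


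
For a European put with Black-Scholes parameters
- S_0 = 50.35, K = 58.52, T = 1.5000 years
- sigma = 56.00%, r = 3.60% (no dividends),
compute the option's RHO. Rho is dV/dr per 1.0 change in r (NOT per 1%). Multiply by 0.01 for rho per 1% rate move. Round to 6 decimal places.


Answer: Rho = -57.018986

Derivation:
d1 = 0.2024183133; d2 = -0.4834388147
phi(d1) = 0.3908524641; exp(-qT) = 1.0000000000; exp(-rT) = 0.9474321065
N(-d2) = 0.6856079031
Rho = -K*T*exp(-rT)*N(-d2) = -58.5200 * 1.5000 * 0.9474321065 * 0.6856079031 = -57.018986


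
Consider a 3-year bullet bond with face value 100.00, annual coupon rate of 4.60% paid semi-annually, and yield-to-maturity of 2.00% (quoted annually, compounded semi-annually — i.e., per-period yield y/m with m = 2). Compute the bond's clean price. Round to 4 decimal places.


Coupon per period c = face * coupon_rate / m = 2.300000
Periods per year m = 2; per-period yield y/m = 0.010000
Number of cashflows N = 6
Cashflows (t years, CF_t, discount factor 1/(1+y/m)^(m*t), PV):
  t = 0.5000: CF_t = 2.300000, DF = 0.990099, PV = 2.277228
  t = 1.0000: CF_t = 2.300000, DF = 0.980296, PV = 2.254681
  t = 1.5000: CF_t = 2.300000, DF = 0.970590, PV = 2.232357
  t = 2.0000: CF_t = 2.300000, DF = 0.960980, PV = 2.210255
  t = 2.5000: CF_t = 2.300000, DF = 0.951466, PV = 2.188371
  t = 3.0000: CF_t = 102.300000, DF = 0.942045, PV = 96.371228
Price P = sum_t PV_t = 107.534119

Answer: Price = 107.5341


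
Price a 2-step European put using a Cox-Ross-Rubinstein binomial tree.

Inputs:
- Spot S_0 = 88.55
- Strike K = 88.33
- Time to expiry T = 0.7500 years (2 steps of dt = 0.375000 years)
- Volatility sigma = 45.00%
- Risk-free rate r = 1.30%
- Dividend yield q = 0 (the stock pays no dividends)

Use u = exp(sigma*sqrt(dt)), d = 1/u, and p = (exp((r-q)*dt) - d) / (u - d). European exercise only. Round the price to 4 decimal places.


Answer: Price = V(0,0) = 11.5712

Derivation:
dt = T/N = 0.375000
u = exp(sigma*sqrt(dt)) = 1.317278; d = 1/u = 0.759141
p = (exp((r-q)*dt) - d) / (u - d) = 0.440297
Discount per step: exp(-r*dt) = 0.995137
Stock lattice S(k, i) with i counting down-moves:
  k=0: S(0,0) = 88.5500
  k=1: S(1,0) = 116.6450; S(1,1) = 67.2219
  k=2: S(2,0) = 153.6539; S(2,1) = 88.5500; S(2,2) = 51.0309
Terminal payoffs V(N, i) = max(K - S_T, 0):
  V(2,0) = 0.000000; V(2,1) = 0.000000; V(2,2) = 37.299057
Backward induction: V(k, i) = exp(-r*dt) * [p * V(k+1, i) + (1-p) * V(k+1, i+1)].
  V(1,0) = exp(-r*dt) * [p*0.000000 + (1-p)*0.000000] = 0.000000
  V(1,1) = exp(-r*dt) * [p*0.000000 + (1-p)*37.299057] = 20.774888
  V(0,0) = exp(-r*dt) * [p*0.000000 + (1-p)*20.774888] = 11.571230


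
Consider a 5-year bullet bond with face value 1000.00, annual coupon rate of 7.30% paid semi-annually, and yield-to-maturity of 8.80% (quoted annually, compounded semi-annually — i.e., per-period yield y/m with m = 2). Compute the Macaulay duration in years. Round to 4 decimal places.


Coupon per period c = face * coupon_rate / m = 36.500000
Periods per year m = 2; per-period yield y/m = 0.044000
Number of cashflows N = 10
Cashflows (t years, CF_t, discount factor 1/(1+y/m)^(m*t), PV):
  t = 0.5000: CF_t = 36.500000, DF = 0.957854, PV = 34.961686
  t = 1.0000: CF_t = 36.500000, DF = 0.917485, PV = 33.488205
  t = 1.5000: CF_t = 36.500000, DF = 0.878817, PV = 32.076825
  t = 2.0000: CF_t = 36.500000, DF = 0.841779, PV = 30.724928
  t = 2.5000: CF_t = 36.500000, DF = 0.806302, PV = 29.430007
  t = 3.0000: CF_t = 36.500000, DF = 0.772320, PV = 28.189662
  t = 3.5000: CF_t = 36.500000, DF = 0.739770, PV = 27.001592
  t = 4.0000: CF_t = 36.500000, DF = 0.708592, PV = 25.863594
  t = 4.5000: CF_t = 36.500000, DF = 0.678728, PV = 24.773558
  t = 5.0000: CF_t = 1036.500000, DF = 0.650122, PV = 673.851687
Price P = sum_t PV_t = 940.361743
Macaulay numerator sum_t t * PV_t:
  t * PV_t at t = 0.5000: 17.480843
  t * PV_t at t = 1.0000: 33.488205
  t * PV_t at t = 1.5000: 48.115237
  t * PV_t at t = 2.0000: 61.449855
  t * PV_t at t = 2.5000: 73.575018
  t * PV_t at t = 3.0000: 84.568987
  t * PV_t at t = 3.5000: 94.505573
  t * PV_t at t = 4.0000: 103.454376
  t * PV_t at t = 4.5000: 111.481009
  t * PV_t at t = 5.0000: 3369.258433
Macaulay duration D = (sum_t t * PV_t) / P = 3997.377536 / 940.361743 = 4.250893

Answer: Macaulay duration = 4.2509 years


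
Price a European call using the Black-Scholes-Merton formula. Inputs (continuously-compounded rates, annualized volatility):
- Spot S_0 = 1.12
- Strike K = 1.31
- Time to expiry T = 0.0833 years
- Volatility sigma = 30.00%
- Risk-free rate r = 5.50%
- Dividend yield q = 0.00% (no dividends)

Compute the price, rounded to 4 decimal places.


d1 = (ln(S/K) + (r - q + 0.5*sigma^2) * T) / (sigma * sqrt(T)) = -1.71355406
d2 = d1 - sigma * sqrt(T) = -1.80013928
exp(-rT) = 0.99542898; exp(-qT) = 1.00000000
C = S_0 * exp(-qT) * N(d1) - K * exp(-rT) * N(d2)
N(d1) = 0.04330533; N(d2) = 0.03591932
C = 1.1200 * 1.00000000 * 0.04330533 - 1.3100 * 0.99542898 * 0.03591932 = 0.0017

Answer: Price = 0.0017


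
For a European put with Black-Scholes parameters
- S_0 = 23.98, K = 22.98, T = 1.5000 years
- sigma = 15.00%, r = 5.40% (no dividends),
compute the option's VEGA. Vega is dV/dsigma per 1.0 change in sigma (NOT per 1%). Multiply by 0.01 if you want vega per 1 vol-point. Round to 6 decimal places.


Answer: Vega = 8.746794

Derivation:
d1 = 0.7646266062; d2 = 0.5809148755
phi(d1) = 0.2978201624; exp(-qT) = 1.0000000000; exp(-rT) = 0.9221936914
Vega = S * exp(-qT) * phi(d1) * sqrt(T) = 23.9800 * 1.0000000000 * 0.2978201624 * 1.2247448714 = 8.746794


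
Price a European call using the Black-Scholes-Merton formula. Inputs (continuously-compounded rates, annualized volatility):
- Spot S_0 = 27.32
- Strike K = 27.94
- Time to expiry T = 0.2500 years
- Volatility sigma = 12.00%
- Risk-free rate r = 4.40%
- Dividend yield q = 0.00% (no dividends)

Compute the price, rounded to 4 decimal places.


Answer: Price = 0.5124

Derivation:
d1 = (ln(S/K) + (r - q + 0.5*sigma^2) * T) / (sigma * sqrt(T)) = -0.16067199
d2 = d1 - sigma * sqrt(T) = -0.22067199
exp(-rT) = 0.98906028; exp(-qT) = 1.00000000
C = S_0 * exp(-qT) * N(d1) - K * exp(-rT) * N(d2)
N(d1) = 0.43617588; N(d2) = 0.41267392
C = 27.3200 * 1.00000000 * 0.43617588 - 27.9400 * 0.98906028 * 0.41267392 = 0.5124


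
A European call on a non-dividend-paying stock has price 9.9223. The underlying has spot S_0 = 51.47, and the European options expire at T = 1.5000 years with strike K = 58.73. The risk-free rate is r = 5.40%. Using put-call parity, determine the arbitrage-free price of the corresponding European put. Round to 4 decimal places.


Answer: Put price = 12.6127

Derivation:
Put-call parity: C - P = S_0 * exp(-qT) - K * exp(-rT).
S_0 * exp(-qT) = 51.4700 * 1.00000000 = 51.47000000
K * exp(-rT) = 58.7300 * 0.92219369 = 54.16043550
P = C - S*exp(-qT) + K*exp(-rT)
P = 9.9223 - 51.47000000 + 54.16043550 = 12.6127


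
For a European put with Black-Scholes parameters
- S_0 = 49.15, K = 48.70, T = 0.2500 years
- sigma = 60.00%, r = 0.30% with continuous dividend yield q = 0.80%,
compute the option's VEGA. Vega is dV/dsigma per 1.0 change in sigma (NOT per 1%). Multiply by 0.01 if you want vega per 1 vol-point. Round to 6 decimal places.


Answer: Vega = 9.633208

Derivation:
d1 = 0.1764927217; d2 = -0.1235072783
phi(d1) = 0.3927769547; exp(-qT) = 0.9980019987; exp(-rT) = 0.9992502812
Vega = S * exp(-qT) * phi(d1) * sqrt(T) = 49.1500 * 0.9980019987 * 0.3927769547 * 0.5000000000 = 9.633208


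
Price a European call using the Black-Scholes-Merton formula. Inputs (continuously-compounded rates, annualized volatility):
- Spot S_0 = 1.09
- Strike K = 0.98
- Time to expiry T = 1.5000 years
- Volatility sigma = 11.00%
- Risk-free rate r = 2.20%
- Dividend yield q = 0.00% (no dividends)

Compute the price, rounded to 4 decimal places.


Answer: Price = 0.1525

Derivation:
d1 = (ln(S/K) + (r - q + 0.5*sigma^2) * T) / (sigma * sqrt(T)) = 1.10193936
d2 = d1 - sigma * sqrt(T) = 0.96721742
exp(-rT) = 0.96753856; exp(-qT) = 1.00000000
C = S_0 * exp(-qT) * N(d1) - K * exp(-rT) * N(d2)
N(d1) = 0.86475598; N(d2) = 0.83328232
C = 1.0900 * 1.00000000 * 0.86475598 - 0.9800 * 0.96753856 * 0.83328232 = 0.1525


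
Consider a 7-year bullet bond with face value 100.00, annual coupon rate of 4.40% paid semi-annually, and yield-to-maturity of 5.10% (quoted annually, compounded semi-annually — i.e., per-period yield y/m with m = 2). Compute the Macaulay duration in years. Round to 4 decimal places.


Coupon per period c = face * coupon_rate / m = 2.200000
Periods per year m = 2; per-period yield y/m = 0.025500
Number of cashflows N = 14
Cashflows (t years, CF_t, discount factor 1/(1+y/m)^(m*t), PV):
  t = 0.5000: CF_t = 2.200000, DF = 0.975134, PV = 2.145295
  t = 1.0000: CF_t = 2.200000, DF = 0.950886, PV = 2.091950
  t = 1.5000: CF_t = 2.200000, DF = 0.927242, PV = 2.039932
  t = 2.0000: CF_t = 2.200000, DF = 0.904185, PV = 1.989207
  t = 2.5000: CF_t = 2.200000, DF = 0.881702, PV = 1.939744
  t = 3.0000: CF_t = 2.200000, DF = 0.859777, PV = 1.891510
  t = 3.5000: CF_t = 2.200000, DF = 0.838398, PV = 1.844476
  t = 4.0000: CF_t = 2.200000, DF = 0.817551, PV = 1.798611
  t = 4.5000: CF_t = 2.200000, DF = 0.797222, PV = 1.753887
  t = 5.0000: CF_t = 2.200000, DF = 0.777398, PV = 1.710275
  t = 5.5000: CF_t = 2.200000, DF = 0.758067, PV = 1.667748
  t = 6.0000: CF_t = 2.200000, DF = 0.739217, PV = 1.626278
  t = 6.5000: CF_t = 2.200000, DF = 0.720836, PV = 1.585839
  t = 7.0000: CF_t = 102.200000, DF = 0.702912, PV = 71.837563
Price P = sum_t PV_t = 95.922316
Macaulay numerator sum_t t * PV_t:
  t * PV_t at t = 0.5000: 1.072647
  t * PV_t at t = 1.0000: 2.091950
  t * PV_t at t = 1.5000: 3.059898
  t * PV_t at t = 2.0000: 3.978414
  t * PV_t at t = 2.5000: 4.849359
  t * PV_t at t = 3.0000: 5.674531
  t * PV_t at t = 3.5000: 6.455666
  t * PV_t at t = 4.0000: 7.194446
  t * PV_t at t = 4.5000: 7.892493
  t * PV_t at t = 5.0000: 8.551377
  t * PV_t at t = 5.5000: 9.172613
  t * PV_t at t = 6.0000: 9.757666
  t * PV_t at t = 6.5000: 10.307952
  t * PV_t at t = 7.0000: 502.862940
Macaulay duration D = (sum_t t * PV_t) / P = 582.921953 / 95.922316 = 6.077021

Answer: Macaulay duration = 6.0770 years


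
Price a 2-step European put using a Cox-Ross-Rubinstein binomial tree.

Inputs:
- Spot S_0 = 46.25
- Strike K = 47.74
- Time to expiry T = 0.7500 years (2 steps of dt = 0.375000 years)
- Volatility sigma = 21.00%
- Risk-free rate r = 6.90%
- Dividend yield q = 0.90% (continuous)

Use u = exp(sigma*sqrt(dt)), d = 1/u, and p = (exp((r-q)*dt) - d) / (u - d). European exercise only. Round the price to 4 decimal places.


dt = T/N = 0.375000
u = exp(sigma*sqrt(dt)) = 1.137233; d = 1/u = 0.879327
p = (exp((r-q)*dt) - d) / (u - d) = 0.556125
Discount per step: exp(-r*dt) = 0.974457
Stock lattice S(k, i) with i counting down-moves:
  k=0: S(0,0) = 46.2500
  k=1: S(1,0) = 52.5970; S(1,1) = 40.6689
  k=2: S(2,0) = 59.8151; S(2,1) = 46.2500; S(2,2) = 35.7613
Terminal payoffs V(N, i) = max(K - S_T, 0):
  V(2,0) = 0.000000; V(2,1) = 1.490000; V(2,2) = 11.978745
Backward induction: V(k, i) = exp(-r*dt) * [p * V(k+1, i) + (1-p) * V(k+1, i+1)].
  V(1,0) = exp(-r*dt) * [p*0.000000 + (1-p)*1.490000] = 0.644481
  V(1,1) = exp(-r*dt) * [p*1.490000 + (1-p)*11.978745] = 5.988715
  V(0,0) = exp(-r*dt) * [p*0.644481 + (1-p)*5.988715] = 2.939600

Answer: Price = V(0,0) = 2.9396


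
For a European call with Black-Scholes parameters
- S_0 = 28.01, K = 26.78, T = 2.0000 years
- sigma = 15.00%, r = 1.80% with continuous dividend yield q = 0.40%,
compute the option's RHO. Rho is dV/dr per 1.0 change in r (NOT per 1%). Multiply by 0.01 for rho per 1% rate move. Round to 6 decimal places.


Answer: Rho = 30.685088

Derivation:
d1 = 0.4497493709; d2 = 0.2376173366
phi(d1) = 0.3605676148; exp(-qT) = 0.9920319148; exp(-rT) = 0.9646402935
N(d2) = 0.5939110485
Rho = K*T*exp(-rT)*N(d2) = 26.7800 * 2.0000 * 0.9646402935 * 0.5939110485 = 30.685088


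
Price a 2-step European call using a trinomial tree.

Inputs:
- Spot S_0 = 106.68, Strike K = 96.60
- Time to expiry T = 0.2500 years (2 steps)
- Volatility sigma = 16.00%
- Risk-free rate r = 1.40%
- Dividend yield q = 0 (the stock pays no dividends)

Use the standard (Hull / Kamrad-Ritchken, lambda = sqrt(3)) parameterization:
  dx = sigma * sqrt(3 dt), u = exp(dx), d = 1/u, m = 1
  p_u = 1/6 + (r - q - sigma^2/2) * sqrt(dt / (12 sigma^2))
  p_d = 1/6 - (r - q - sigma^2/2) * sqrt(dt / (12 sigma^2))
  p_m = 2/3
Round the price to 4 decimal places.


Answer: Price = V(0,0) = 10.6617

Derivation:
dt = T/N = 0.125000; dx = sigma*sqrt(3*dt) = 0.097980
u = exp(dx) = 1.102940; d = 1/u = 0.906667
p_u = 0.167432, p_m = 0.666667, p_d = 0.165901
Discount per step: exp(-r*dt) = 0.998252
Stock lattice S(k, j) with j the centered position index:
  k=0: S(0,+0) = 106.6800
  k=1: S(1,-1) = 96.7233; S(1,+0) = 106.6800; S(1,+1) = 117.6617
  k=2: S(2,-2) = 87.6958; S(2,-1) = 96.7233; S(2,+0) = 106.6800; S(2,+1) = 117.6617; S(2,+2) = 129.7738
Terminal payoffs V(N, j) = max(S_T - K, 0):
  V(2,-2) = 0.000000; V(2,-1) = 0.123279; V(2,+0) = 10.080000; V(2,+1) = 21.061668; V(2,+2) = 33.173793
Backward induction: V(k, j) = exp(-r*dt) * [p_u * V(k+1, j+1) + p_m * V(k+1, j) + p_d * V(k+1, j-1)]
  V(1,-1) = exp(-r*dt) * [p_u*10.080000 + p_m*0.123279 + p_d*0.000000] = 1.766807
  V(1,+0) = exp(-r*dt) * [p_u*21.061668 + p_m*10.080000 + p_d*0.123279] = 10.248901
  V(1,+1) = exp(-r*dt) * [p_u*33.173793 + p_m*21.061668 + p_d*10.080000] = 21.230569
  V(0,+0) = exp(-r*dt) * [p_u*21.230569 + p_m*10.248901 + p_d*1.766807] = 10.661721


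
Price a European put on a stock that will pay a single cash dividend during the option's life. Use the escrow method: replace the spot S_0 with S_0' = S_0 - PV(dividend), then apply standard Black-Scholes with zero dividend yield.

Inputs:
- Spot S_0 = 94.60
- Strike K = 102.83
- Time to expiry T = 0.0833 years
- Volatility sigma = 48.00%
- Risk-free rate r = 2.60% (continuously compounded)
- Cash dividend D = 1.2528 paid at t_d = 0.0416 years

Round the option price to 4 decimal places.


PV(D) = D * exp(-r * t_d) = 1.2528 * 0.99891898 = 1.25144570
S_0' = S_0 - PV(D) = 94.6000 - 1.25144570 = 93.34855430
d1 = (ln(S_0'/K) + (r + sigma^2/2)*T) / (sigma*sqrt(T)) = -0.61337546
d2 = d1 - sigma*sqrt(T) = -0.75191181
exp(-rT) = 0.99783654
N(-d1) = 0.73018594; N(-d2) = 0.77394795
P = K * exp(-rT) * N(-d2) - S_0' * N(-d1) = 102.8300 * 0.99783654 * 0.77394795 - 93.34855430 * 0.73018594 = 11.2511

Answer: Price = 11.2511


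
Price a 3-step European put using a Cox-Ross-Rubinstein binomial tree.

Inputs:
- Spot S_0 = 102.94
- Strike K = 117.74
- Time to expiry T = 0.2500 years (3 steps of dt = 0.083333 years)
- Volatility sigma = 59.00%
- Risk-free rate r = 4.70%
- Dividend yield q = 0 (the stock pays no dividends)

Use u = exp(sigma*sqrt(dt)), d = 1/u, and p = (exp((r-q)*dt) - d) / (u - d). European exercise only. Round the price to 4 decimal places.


Answer: Price = V(0,0) = 20.4084

Derivation:
dt = T/N = 0.083333
u = exp(sigma*sqrt(dt)) = 1.185682; d = 1/u = 0.843396
p = (exp((r-q)*dt) - d) / (u - d) = 0.468988
Discount per step: exp(-r*dt) = 0.996091
Stock lattice S(k, i) with i counting down-moves:
  k=0: S(0,0) = 102.9400
  k=1: S(1,0) = 122.0541; S(1,1) = 86.8192
  k=2: S(2,0) = 144.7174; S(2,1) = 102.9400; S(2,2) = 73.2230
  k=3: S(3,0) = 171.5889; S(3,1) = 122.0541; S(3,2) = 86.8192; S(3,3) = 61.7560
Terminal payoffs V(N, i) = max(K - S_T, 0):
  V(3,0) = 0.000000; V(3,1) = 0.000000; V(3,2) = 30.920785; V(3,3) = 55.983990
Backward induction: V(k, i) = exp(-r*dt) * [p * V(k+1, i) + (1-p) * V(k+1, i+1)].
  V(2,0) = exp(-r*dt) * [p*0.000000 + (1-p)*0.000000] = 0.000000
  V(2,1) = exp(-r*dt) * [p*0.000000 + (1-p)*30.920785] = 16.355120
  V(2,2) = exp(-r*dt) * [p*30.920785 + (1-p)*55.983990] = 44.056749
  V(1,0) = exp(-r*dt) * [p*0.000000 + (1-p)*16.355120] = 8.650813
  V(1,1) = exp(-r*dt) * [p*16.355120 + (1-p)*44.056749] = 30.943580
  V(0,0) = exp(-r*dt) * [p*8.650813 + (1-p)*30.943580] = 20.408446


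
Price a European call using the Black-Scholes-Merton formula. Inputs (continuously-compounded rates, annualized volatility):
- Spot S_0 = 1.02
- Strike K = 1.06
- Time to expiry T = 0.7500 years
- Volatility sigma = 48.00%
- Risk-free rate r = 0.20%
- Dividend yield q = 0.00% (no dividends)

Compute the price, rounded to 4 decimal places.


d1 = (ln(S/K) + (r - q + 0.5*sigma^2) * T) / (sigma * sqrt(T)) = 0.11891905
d2 = d1 - sigma * sqrt(T) = -0.29677315
exp(-rT) = 0.99850112; exp(-qT) = 1.00000000
C = S_0 * exp(-qT) * N(d1) - K * exp(-rT) * N(d2)
N(d1) = 0.54733025; N(d2) = 0.38331985
C = 1.0200 * 1.00000000 * 0.54733025 - 1.0600 * 0.99850112 * 0.38331985 = 0.1526

Answer: Price = 0.1526


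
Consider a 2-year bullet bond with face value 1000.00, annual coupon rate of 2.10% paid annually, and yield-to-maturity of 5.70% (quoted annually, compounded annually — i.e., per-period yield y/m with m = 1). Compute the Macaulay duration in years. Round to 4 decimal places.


Answer: Macaulay duration = 1.9787 years

Derivation:
Coupon per period c = face * coupon_rate / m = 21.000000
Periods per year m = 1; per-period yield y/m = 0.057000
Number of cashflows N = 2
Cashflows (t years, CF_t, discount factor 1/(1+y/m)^(m*t), PV):
  t = 1.0000: CF_t = 21.000000, DF = 0.946074, PV = 19.867550
  t = 2.0000: CF_t = 1021.000000, DF = 0.895056, PV = 913.851791
Price P = sum_t PV_t = 933.719341
Macaulay numerator sum_t t * PV_t:
  t * PV_t at t = 1.0000: 19.867550
  t * PV_t at t = 2.0000: 1827.703583
Macaulay duration D = (sum_t t * PV_t) / P = 1847.571132 / 933.719341 = 1.978722


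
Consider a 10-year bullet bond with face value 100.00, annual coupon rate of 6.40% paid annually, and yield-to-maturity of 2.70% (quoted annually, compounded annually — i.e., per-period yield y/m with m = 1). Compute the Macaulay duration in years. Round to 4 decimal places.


Coupon per period c = face * coupon_rate / m = 6.400000
Periods per year m = 1; per-period yield y/m = 0.027000
Number of cashflows N = 10
Cashflows (t years, CF_t, discount factor 1/(1+y/m)^(m*t), PV):
  t = 1.0000: CF_t = 6.400000, DF = 0.973710, PV = 6.231743
  t = 2.0000: CF_t = 6.400000, DF = 0.948111, PV = 6.067909
  t = 3.0000: CF_t = 6.400000, DF = 0.923185, PV = 5.908383
  t = 4.0000: CF_t = 6.400000, DF = 0.898914, PV = 5.753051
  t = 5.0000: CF_t = 6.400000, DF = 0.875282, PV = 5.601802
  t = 6.0000: CF_t = 6.400000, DF = 0.852270, PV = 5.454530
  t = 7.0000: CF_t = 6.400000, DF = 0.829864, PV = 5.311129
  t = 8.0000: CF_t = 6.400000, DF = 0.808047, PV = 5.171499
  t = 9.0000: CF_t = 6.400000, DF = 0.786803, PV = 5.035539
  t = 10.0000: CF_t = 106.400000, DF = 0.766118, PV = 81.514936
Price P = sum_t PV_t = 132.050521
Macaulay numerator sum_t t * PV_t:
  t * PV_t at t = 1.0000: 6.231743
  t * PV_t at t = 2.0000: 12.135819
  t * PV_t at t = 3.0000: 17.725149
  t * PV_t at t = 4.0000: 23.012203
  t * PV_t at t = 5.0000: 28.009010
  t * PV_t at t = 6.0000: 32.727178
  t * PV_t at t = 7.0000: 37.177905
  t * PV_t at t = 8.0000: 41.371990
  t * PV_t at t = 9.0000: 45.319853
  t * PV_t at t = 10.0000: 815.149360
Macaulay duration D = (sum_t t * PV_t) / P = 1058.860210 / 132.050521 = 8.018599

Answer: Macaulay duration = 8.0186 years


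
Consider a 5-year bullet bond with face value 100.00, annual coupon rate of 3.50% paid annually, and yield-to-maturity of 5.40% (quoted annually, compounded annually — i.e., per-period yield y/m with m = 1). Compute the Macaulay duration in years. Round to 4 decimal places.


Coupon per period c = face * coupon_rate / m = 3.500000
Periods per year m = 1; per-period yield y/m = 0.054000
Number of cashflows N = 5
Cashflows (t years, CF_t, discount factor 1/(1+y/m)^(m*t), PV):
  t = 1.0000: CF_t = 3.500000, DF = 0.948767, PV = 3.320683
  t = 2.0000: CF_t = 3.500000, DF = 0.900158, PV = 3.150553
  t = 3.0000: CF_t = 3.500000, DF = 0.854040, PV = 2.989140
  t = 4.0000: CF_t = 3.500000, DF = 0.810285, PV = 2.835996
  t = 5.0000: CF_t = 103.500000, DF = 0.768771, PV = 79.567790
Price P = sum_t PV_t = 91.864162
Macaulay numerator sum_t t * PV_t:
  t * PV_t at t = 1.0000: 3.320683
  t * PV_t at t = 2.0000: 6.301106
  t * PV_t at t = 3.0000: 8.967419
  t * PV_t at t = 4.0000: 11.343984
  t * PV_t at t = 5.0000: 397.838950
Macaulay duration D = (sum_t t * PV_t) / P = 427.772142 / 91.864162 = 4.656573

Answer: Macaulay duration = 4.6566 years


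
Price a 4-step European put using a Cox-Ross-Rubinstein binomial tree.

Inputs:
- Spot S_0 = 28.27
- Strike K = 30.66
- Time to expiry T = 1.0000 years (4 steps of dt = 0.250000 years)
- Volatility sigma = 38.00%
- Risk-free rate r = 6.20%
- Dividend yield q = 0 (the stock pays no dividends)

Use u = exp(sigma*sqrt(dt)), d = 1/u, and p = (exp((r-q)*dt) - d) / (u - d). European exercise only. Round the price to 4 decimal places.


dt = T/N = 0.250000
u = exp(sigma*sqrt(dt)) = 1.209250; d = 1/u = 0.826959
p = (exp((r-q)*dt) - d) / (u - d) = 0.493503
Discount per step: exp(-r*dt) = 0.984620
Stock lattice S(k, i) with i counting down-moves:
  k=0: S(0,0) = 28.2700
  k=1: S(1,0) = 34.1855; S(1,1) = 23.3781
  k=2: S(2,0) = 41.3388; S(2,1) = 28.2700; S(2,2) = 19.3328
  k=3: S(3,0) = 49.9889; S(3,1) = 34.1855; S(3,2) = 23.3781; S(3,3) = 15.9874
  k=4: S(4,0) = 60.4491; S(4,1) = 41.3388; S(4,2) = 28.2700; S(4,3) = 19.3328; S(4,4) = 13.2209
Terminal payoffs V(N, i) = max(K - S_T, 0):
  V(4,0) = 0.000000; V(4,1) = 0.000000; V(4,2) = 2.390000; V(4,3) = 11.327238; V(4,4) = 17.439070
Backward induction: V(k, i) = exp(-r*dt) * [p * V(k+1, i) + (1-p) * V(k+1, i+1)].
  V(3,0) = exp(-r*dt) * [p*0.000000 + (1-p)*0.000000] = 0.000000
  V(3,1) = exp(-r*dt) * [p*0.000000 + (1-p)*2.390000] = 1.191909
  V(3,2) = exp(-r*dt) * [p*2.390000 + (1-p)*11.327238] = 6.810299
  V(3,3) = exp(-r*dt) * [p*11.327238 + (1-p)*17.439070] = 14.201030
  V(2,0) = exp(-r*dt) * [p*0.000000 + (1-p)*1.191909] = 0.594413
  V(2,1) = exp(-r*dt) * [p*1.191909 + (1-p)*6.810299] = 3.975504
  V(2,2) = exp(-r*dt) * [p*6.810299 + (1-p)*14.201030] = 10.391359
  V(1,0) = exp(-r*dt) * [p*0.594413 + (1-p)*3.975504] = 2.271443
  V(1,1) = exp(-r*dt) * [p*3.975504 + (1-p)*10.391359] = 7.113988
  V(0,0) = exp(-r*dt) * [p*2.271443 + (1-p)*7.113988] = 4.651516

Answer: Price = V(0,0) = 4.6515


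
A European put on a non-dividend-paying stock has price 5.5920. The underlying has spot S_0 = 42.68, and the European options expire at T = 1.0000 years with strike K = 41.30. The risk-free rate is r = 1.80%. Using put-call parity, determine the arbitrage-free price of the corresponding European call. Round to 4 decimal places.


Put-call parity: C - P = S_0 * exp(-qT) - K * exp(-rT).
S_0 * exp(-qT) = 42.6800 * 1.00000000 = 42.68000000
K * exp(-rT) = 41.3000 * 0.98216103 = 40.56325064
C = P + S*exp(-qT) - K*exp(-rT)
C = 5.5920 + 42.68000000 - 40.56325064 = 7.7087

Answer: Call price = 7.7087


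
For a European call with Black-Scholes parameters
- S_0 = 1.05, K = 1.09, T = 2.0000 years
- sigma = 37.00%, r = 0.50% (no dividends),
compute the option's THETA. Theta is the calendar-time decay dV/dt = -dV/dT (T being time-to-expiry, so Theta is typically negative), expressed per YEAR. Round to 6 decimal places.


d1 = 0.2092892127; d2 = -0.3139698054
phi(d1) = 0.3903000329; exp(-qT) = 1.0000000000; exp(-rT) = 0.9900498337
Theta = -S*exp(-qT)*phi(d1)*sigma/(2*sqrt(T)) - r*K*exp(-rT)*N(d2) + q*S*exp(-qT)*N(d1)
N(d1) = 0.5828887638; N(d2) = 0.3767719859; sqrt(T) = 1.4142135624
Term 1 = -1.0500 * 1.0000000000 * 0.3903000329 * 0.3700 / (2 * 1.4142135624) = -0.0536098531
Term 2 = -0.0050 * 1.0900 * 0.9900498337 * 0.3767719859 = -0.0020329756
Term 3 = 0 (no dividend yield, q = 0)
Theta = -0.0536098531 + (-0.0020329756) + (0.0000000000) = -0.055643

Answer: Theta = -0.055643


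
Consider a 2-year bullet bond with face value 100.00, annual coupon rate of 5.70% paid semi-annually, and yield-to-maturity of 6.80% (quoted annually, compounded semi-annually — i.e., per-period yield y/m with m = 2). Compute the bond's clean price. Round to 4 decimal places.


Coupon per period c = face * coupon_rate / m = 2.850000
Periods per year m = 2; per-period yield y/m = 0.034000
Number of cashflows N = 4
Cashflows (t years, CF_t, discount factor 1/(1+y/m)^(m*t), PV):
  t = 0.5000: CF_t = 2.850000, DF = 0.967118, PV = 2.756286
  t = 1.0000: CF_t = 2.850000, DF = 0.935317, PV = 2.665654
  t = 1.5000: CF_t = 2.850000, DF = 0.904562, PV = 2.578002
  t = 2.0000: CF_t = 102.850000, DF = 0.874818, PV = 89.975059
Price P = sum_t PV_t = 97.975001

Answer: Price = 97.9750


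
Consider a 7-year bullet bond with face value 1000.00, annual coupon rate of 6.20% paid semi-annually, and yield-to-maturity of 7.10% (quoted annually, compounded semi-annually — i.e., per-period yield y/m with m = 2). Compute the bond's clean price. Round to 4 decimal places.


Answer: Price = 951.0221

Derivation:
Coupon per period c = face * coupon_rate / m = 31.000000
Periods per year m = 2; per-period yield y/m = 0.035500
Number of cashflows N = 14
Cashflows (t years, CF_t, discount factor 1/(1+y/m)^(m*t), PV):
  t = 0.5000: CF_t = 31.000000, DF = 0.965717, PV = 29.937228
  t = 1.0000: CF_t = 31.000000, DF = 0.932609, PV = 28.910892
  t = 1.5000: CF_t = 31.000000, DF = 0.900637, PV = 27.919741
  t = 2.0000: CF_t = 31.000000, DF = 0.869760, PV = 26.962570
  t = 2.5000: CF_t = 31.000000, DF = 0.839942, PV = 26.038213
  t = 3.0000: CF_t = 31.000000, DF = 0.811147, PV = 25.145546
  t = 3.5000: CF_t = 31.000000, DF = 0.783338, PV = 24.283483
  t = 4.0000: CF_t = 31.000000, DF = 0.756483, PV = 23.450973
  t = 4.5000: CF_t = 31.000000, DF = 0.730549, PV = 22.647004
  t = 5.0000: CF_t = 31.000000, DF = 0.705503, PV = 21.870598
  t = 5.5000: CF_t = 31.000000, DF = 0.681316, PV = 21.120809
  t = 6.0000: CF_t = 31.000000, DF = 0.657959, PV = 20.396726
  t = 6.5000: CF_t = 31.000000, DF = 0.635402, PV = 19.697466
  t = 7.0000: CF_t = 1031.000000, DF = 0.613619, PV = 632.640834
Price P = sum_t PV_t = 951.022083


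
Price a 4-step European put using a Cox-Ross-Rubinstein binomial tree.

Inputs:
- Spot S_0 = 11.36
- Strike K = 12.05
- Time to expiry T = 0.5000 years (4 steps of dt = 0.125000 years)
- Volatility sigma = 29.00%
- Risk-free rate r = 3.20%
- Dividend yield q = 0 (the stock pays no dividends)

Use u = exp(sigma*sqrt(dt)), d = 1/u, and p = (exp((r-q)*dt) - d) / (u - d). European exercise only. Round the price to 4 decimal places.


Answer: Price = V(0,0) = 1.2506

Derivation:
dt = T/N = 0.125000
u = exp(sigma*sqrt(dt)) = 1.107971; d = 1/u = 0.902551
p = (exp((r-q)*dt) - d) / (u - d) = 0.493901
Discount per step: exp(-r*dt) = 0.996008
Stock lattice S(k, i) with i counting down-moves:
  k=0: S(0,0) = 11.3600
  k=1: S(1,0) = 12.5866; S(1,1) = 10.2530
  k=2: S(2,0) = 13.9455; S(2,1) = 11.3600; S(2,2) = 9.2538
  k=3: S(3,0) = 15.4512; S(3,1) = 12.5866; S(3,2) = 10.2530; S(3,3) = 8.3520
  k=4: S(4,0) = 17.1195; S(4,1) = 13.9455; S(4,2) = 11.3600; S(4,3) = 9.2538; S(4,4) = 7.5381
Terminal payoffs V(N, i) = max(K - S_T, 0):
  V(4,0) = 0.000000; V(4,1) = 0.000000; V(4,2) = 0.690000; V(4,3) = 2.796171; V(4,4) = 4.511852
Backward induction: V(k, i) = exp(-r*dt) * [p * V(k+1, i) + (1-p) * V(k+1, i+1)].
  V(3,0) = exp(-r*dt) * [p*0.000000 + (1-p)*0.000000] = 0.000000
  V(3,1) = exp(-r*dt) * [p*0.000000 + (1-p)*0.690000] = 0.347814
  V(3,2) = exp(-r*dt) * [p*0.690000 + (1-p)*2.796171] = 1.748921
  V(3,3) = exp(-r*dt) * [p*2.796171 + (1-p)*4.511852] = 3.649847
  V(2,0) = exp(-r*dt) * [p*0.000000 + (1-p)*0.347814] = 0.175326
  V(2,1) = exp(-r*dt) * [p*0.347814 + (1-p)*1.748921] = 1.052694
  V(2,2) = exp(-r*dt) * [p*1.748921 + (1-p)*3.649847] = 2.700155
  V(1,0) = exp(-r*dt) * [p*0.175326 + (1-p)*1.052694] = 0.616888
  V(1,1) = exp(-r*dt) * [p*1.052694 + (1-p)*2.700155] = 1.878941
  V(0,0) = exp(-r*dt) * [p*0.616888 + (1-p)*1.878941] = 1.250600
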